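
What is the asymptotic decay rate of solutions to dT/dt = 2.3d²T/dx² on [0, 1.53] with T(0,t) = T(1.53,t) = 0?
Eigenvalues: λₙ = 2.3n²π²/1.53².
First three modes:
  n=1: λ₁ = 2.3π²/1.53² ≈ 9.697
  n=2: λ₂ = 9.2π²/1.53² ≈ 38.789 (4× faster decay)
  n=3: λ₃ = 20.7π²/1.53² ≈ 87.274 (9× faster decay)
As t → ∞, higher modes decay exponentially faster. The n=1 mode dominates: T ~ c₁ sin(πx/1.53) e^{-λ₁t}.
Decay rate: λ₁ = 2.3π²/1.53² ≈ 9.697.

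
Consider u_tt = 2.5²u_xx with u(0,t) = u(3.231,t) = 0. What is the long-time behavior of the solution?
As t → ∞, u oscillates (no decay). Energy is conserved; the solution oscillates indefinitely as standing waves.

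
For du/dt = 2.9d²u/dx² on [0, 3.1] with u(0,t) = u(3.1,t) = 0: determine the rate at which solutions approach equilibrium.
Eigenvalues: λₙ = 2.9n²π²/3.1².
First three modes:
  n=1: λ₁ = 2.9π²/3.1² ≈ 2.978
  n=2: λ₂ = 11.6π²/3.1² ≈ 11.913 (4× faster decay)
  n=3: λ₃ = 26.1π²/3.1² ≈ 26.805 (9× faster decay)
As t → ∞, higher modes decay exponentially faster. The n=1 mode dominates: u ~ c₁ sin(πx/3.1) e^{-λ₁t}.
Decay rate: λ₁ = 2.9π²/3.1² ≈ 2.978.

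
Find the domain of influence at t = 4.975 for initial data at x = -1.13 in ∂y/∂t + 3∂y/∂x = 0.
At x = 13.795. The characteristic carries data from (-1.13, 0) to (13.795, 4.975).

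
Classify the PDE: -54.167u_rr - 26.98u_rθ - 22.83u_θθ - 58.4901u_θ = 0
A = -54.167, B = -26.98, C = -22.83. Discriminant B² - 4AC = -4218.61004. Since -4218.61004 < 0, elliptic.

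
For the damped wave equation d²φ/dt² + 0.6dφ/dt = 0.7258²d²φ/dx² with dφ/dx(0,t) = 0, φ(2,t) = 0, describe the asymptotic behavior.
φ → 0. Damping (γ=0.6) dissipates energy; oscillations decay exponentially.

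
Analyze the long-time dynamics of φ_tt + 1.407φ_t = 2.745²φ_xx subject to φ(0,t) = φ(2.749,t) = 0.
Long-time behavior: φ → 0. Damping (γ=1.407) dissipates energy; oscillations decay exponentially.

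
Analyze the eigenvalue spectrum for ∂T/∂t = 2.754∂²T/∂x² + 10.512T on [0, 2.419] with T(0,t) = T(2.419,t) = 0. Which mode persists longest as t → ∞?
Eigenvalues: λₙ = 2.754n²π²/2.419² - 10.512.
First three modes:
  n=1: λ₁ = 2.754π²/2.419² - 10.512 ≈ -5.867
  n=2: λ₂ = 11.016π²/2.419² - 10.512 ≈ 8.068
  n=3: λ₃ = 24.786π²/2.419² - 10.512 ≈ 31.294
Since 2.754π²/2.419² ≈ 4.645 < 10.512, λ₁ < 0.
The n=1 mode grows fastest (−λₙ is largest for n=1) → dominates.
Asymptotic: T ~ c₁ sin(πx/2.419) e^{5.867t} (exponential growth at rate −λ₁ ≈ 5.867).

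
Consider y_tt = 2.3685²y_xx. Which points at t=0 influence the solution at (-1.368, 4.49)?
Domain of dependence: [-12.002565, 9.266565]. Signals travel at speed 2.3685, so data within |x - -1.368| ≤ 2.3685·4.49 = 10.634565 can reach the point.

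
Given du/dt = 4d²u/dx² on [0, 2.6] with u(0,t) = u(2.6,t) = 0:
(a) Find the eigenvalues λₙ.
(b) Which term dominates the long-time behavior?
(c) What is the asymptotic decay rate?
Eigenvalues: λₙ = 4n²π²/2.6².
First three modes:
  n=1: λ₁ = 4π²/2.6² ≈ 5.84
  n=2: λ₂ = 16π²/2.6² ≈ 23.36 (4× faster decay)
  n=3: λ₃ = 36π²/2.6² ≈ 52.56 (9× faster decay)
As t → ∞, higher modes decay exponentially faster. The n=1 mode dominates: u ~ c₁ sin(πx/2.6) e^{-λ₁t}.
Decay rate: λ₁ = 4π²/2.6² ≈ 5.84.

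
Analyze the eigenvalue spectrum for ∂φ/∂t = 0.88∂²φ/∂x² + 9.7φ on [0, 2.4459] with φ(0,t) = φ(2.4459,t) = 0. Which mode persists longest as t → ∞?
Eigenvalues: λₙ = 0.88n²π²/2.4459² - 9.7.
First three modes:
  n=1: λ₁ = 0.88π²/2.4459² - 9.7 ≈ -8.248
  n=2: λ₂ = 3.52π²/2.4459² - 9.7 ≈ -3.893
  n=3: λ₃ = 7.92π²/2.4459² - 9.7 ≈ 3.366
Since 0.88π²/2.4459² ≈ 1.452 < 9.7, λ₁ < 0.
The n=1 mode grows fastest (−λₙ is largest for n=1) → dominates.
Asymptotic: φ ~ c₁ sin(πx/2.4459) e^{8.248t} (exponential growth at rate −λ₁ ≈ 8.248).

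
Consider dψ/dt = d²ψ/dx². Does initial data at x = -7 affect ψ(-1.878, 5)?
Yes, for any finite x. The heat equation has infinite propagation speed, so all initial data affects all points at any t > 0.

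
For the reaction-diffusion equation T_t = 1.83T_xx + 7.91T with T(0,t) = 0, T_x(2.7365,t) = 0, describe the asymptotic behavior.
T grows unboundedly. Reaction dominates diffusion (r=7.91 > κπ²/(4L²)≈0.6); solution grows exponentially.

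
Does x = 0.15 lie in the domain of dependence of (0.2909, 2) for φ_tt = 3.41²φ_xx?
Yes. The domain of dependence is [-6.5291, 7.1109], and 0.15 ∈ [-6.5291, 7.1109].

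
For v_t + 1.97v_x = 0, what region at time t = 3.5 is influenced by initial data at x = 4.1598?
At x = 11.0548. The characteristic carries data from (4.1598, 0) to (11.0548, 3.5).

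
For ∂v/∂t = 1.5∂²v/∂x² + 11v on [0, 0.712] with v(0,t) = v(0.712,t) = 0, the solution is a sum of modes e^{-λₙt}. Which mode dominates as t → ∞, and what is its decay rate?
Eigenvalues: λₙ = 1.5n²π²/0.712² - 11.
First three modes:
  n=1: λ₁ = 1.5π²/0.712² - 11 ≈ 18.203
  n=2: λ₂ = 6π²/0.712² - 11 ≈ 105.813
  n=3: λ₃ = 13.5π²/0.712² - 11 ≈ 251.829
Since 1.5π²/0.712² ≈ 29.203 > 11, all λₙ > 0.
The n=1 mode decays slowest → dominates as t → ∞.
Asymptotic: v ~ c₁ sin(πx/0.712) e^{-λ₁t} with decay rate λ₁ ≈ 18.203.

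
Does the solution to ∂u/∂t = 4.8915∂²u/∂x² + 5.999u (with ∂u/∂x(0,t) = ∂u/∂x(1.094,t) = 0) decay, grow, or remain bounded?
u grows unboundedly. With Neumann BCs the constant mode has diffusion eigenvalue 0, so any r > 0 makes it grow like e^(5.999t); solution grows exponentially.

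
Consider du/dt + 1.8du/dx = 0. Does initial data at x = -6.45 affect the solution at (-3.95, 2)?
No. Only data at x = -7.55 affects (-3.95, 2). Advection has one-way propagation along characteristics.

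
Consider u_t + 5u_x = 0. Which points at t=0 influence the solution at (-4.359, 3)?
A single point: x = -19.359. The characteristic through (-4.359, 3) is x - 5t = const, so x = -4.359 - 5·3 = -19.359.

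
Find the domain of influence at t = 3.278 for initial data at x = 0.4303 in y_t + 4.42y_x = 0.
At x = 14.91906. The characteristic carries data from (0.4303, 0) to (14.91906, 3.278).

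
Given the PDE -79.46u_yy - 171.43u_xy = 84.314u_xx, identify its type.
Rewriting in standard form: -84.314u_xx - 171.43u_xy - 79.46u_yy = 0. The second-order coefficients are A = -84.314, B = -171.43, C = -79.46. Since B² - 4AC = 2589.88314 > 0, this is a hyperbolic PDE.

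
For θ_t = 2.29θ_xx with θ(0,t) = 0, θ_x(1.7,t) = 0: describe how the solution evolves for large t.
θ → 0. Heat escapes through the Dirichlet boundary.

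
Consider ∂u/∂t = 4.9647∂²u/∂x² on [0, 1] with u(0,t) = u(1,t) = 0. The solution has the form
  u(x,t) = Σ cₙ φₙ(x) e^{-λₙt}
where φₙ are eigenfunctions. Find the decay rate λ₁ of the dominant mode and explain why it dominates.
Eigenvalues: λₙ = 4.9647n²π².
First three modes:
  n=1: λ₁ = 4.9647π² ≈ 49
  n=2: λ₂ = 19.8588π² ≈ 195.998 (4× faster decay)
  n=3: λ₃ = 44.6823π² ≈ 440.997 (9× faster decay)
As t → ∞, higher modes decay exponentially faster. The n=1 mode dominates: u ~ c₁ sin(πx) e^{-λ₁t}.
Decay rate: λ₁ = 4.9647π² ≈ 49.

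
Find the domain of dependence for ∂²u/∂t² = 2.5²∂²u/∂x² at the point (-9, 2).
Domain of dependence: [-14, -4]. Signals travel at speed 2.5, so data within |x - -9| ≤ 2.5·2 = 5 can reach the point.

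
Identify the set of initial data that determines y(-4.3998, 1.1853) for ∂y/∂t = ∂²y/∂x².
The entire real line. The heat equation has infinite propagation speed: any initial disturbance instantly affects all points (though exponentially small far away).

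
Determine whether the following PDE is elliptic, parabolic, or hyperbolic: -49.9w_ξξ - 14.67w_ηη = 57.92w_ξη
Rewriting in standard form: -49.9w_ξξ - 57.92w_ξη - 14.67w_ηη = 0. Coefficients: A = -49.9, B = -57.92, C = -14.67. B² - 4AC = 426.5944, which is positive, so the equation is hyperbolic.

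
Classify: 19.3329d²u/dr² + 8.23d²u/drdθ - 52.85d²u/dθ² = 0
Hyperbolic (discriminant = 4154.70796).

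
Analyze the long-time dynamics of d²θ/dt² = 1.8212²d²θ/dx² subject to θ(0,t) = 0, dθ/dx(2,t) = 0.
Long-time behavior: θ oscillates (no decay). Energy is conserved; the solution oscillates indefinitely as standing waves.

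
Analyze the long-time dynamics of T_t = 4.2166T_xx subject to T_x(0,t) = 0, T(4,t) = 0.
Long-time behavior: T → 0. Heat escapes through the Dirichlet boundary.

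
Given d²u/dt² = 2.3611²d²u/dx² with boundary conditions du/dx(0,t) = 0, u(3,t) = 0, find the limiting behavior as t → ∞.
u oscillates (no decay). Energy is conserved; the solution oscillates indefinitely as standing waves.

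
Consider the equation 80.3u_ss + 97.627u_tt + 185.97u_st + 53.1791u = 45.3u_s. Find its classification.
Rewriting in standard form: 80.3u_ss + 185.97u_st + 97.627u_tt - 45.3u_s + 53.1791u = 0. Hyperbolic. (A = 80.3, B = 185.97, C = 97.627 gives B² - 4AC = 3227.0485.)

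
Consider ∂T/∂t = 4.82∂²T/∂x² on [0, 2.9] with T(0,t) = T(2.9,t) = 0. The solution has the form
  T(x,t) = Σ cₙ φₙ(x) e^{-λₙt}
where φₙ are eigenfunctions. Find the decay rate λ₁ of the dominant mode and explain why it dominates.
Eigenvalues: λₙ = 4.82n²π²/2.9².
First three modes:
  n=1: λ₁ = 4.82π²/2.9² ≈ 5.657
  n=2: λ₂ = 19.28π²/2.9² ≈ 22.626 (4× faster decay)
  n=3: λ₃ = 43.38π²/2.9² ≈ 50.909 (9× faster decay)
As t → ∞, higher modes decay exponentially faster. The n=1 mode dominates: T ~ c₁ sin(πx/2.9) e^{-λ₁t}.
Decay rate: λ₁ = 4.82π²/2.9² ≈ 5.657.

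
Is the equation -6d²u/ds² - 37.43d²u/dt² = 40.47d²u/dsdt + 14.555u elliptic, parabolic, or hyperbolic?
Rewriting in standard form: -6d²u/ds² - 40.47d²u/dsdt - 37.43d²u/dt² - 14.555u = 0. Computing B² - 4AC with A = -6, B = -40.47, C = -37.43: discriminant = 739.5009 (positive). Answer: hyperbolic.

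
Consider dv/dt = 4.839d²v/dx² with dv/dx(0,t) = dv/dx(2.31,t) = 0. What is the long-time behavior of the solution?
As t → ∞, v → constant (steady state). Heat is conserved (no flux at boundaries); solution approaches the spatial average.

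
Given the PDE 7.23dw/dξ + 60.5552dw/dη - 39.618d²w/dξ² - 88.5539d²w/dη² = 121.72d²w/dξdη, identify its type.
Rewriting in standard form: -39.618d²w/dξ² - 121.72d²w/dξdη - 88.5539d²w/dη² + 7.23dw/dξ + 60.5552dw/dη = 0. The second-order coefficients are A = -39.618, B = -121.72, C = -88.5539. Since B² - 4AC = 782.4447592 > 0, this is a hyperbolic PDE.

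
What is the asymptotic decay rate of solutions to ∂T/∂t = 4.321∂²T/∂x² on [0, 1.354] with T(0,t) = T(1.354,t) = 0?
Eigenvalues: λₙ = 4.321n²π²/1.354².
First three modes:
  n=1: λ₁ = 4.321π²/1.354² ≈ 23.262
  n=2: λ₂ = 17.284π²/1.354² ≈ 93.048 (4× faster decay)
  n=3: λ₃ = 38.889π²/1.354² ≈ 209.358 (9× faster decay)
As t → ∞, higher modes decay exponentially faster. The n=1 mode dominates: T ~ c₁ sin(πx/1.354) e^{-λ₁t}.
Decay rate: λ₁ = 4.321π²/1.354² ≈ 23.262.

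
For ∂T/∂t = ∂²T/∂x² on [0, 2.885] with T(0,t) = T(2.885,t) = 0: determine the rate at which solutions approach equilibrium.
Eigenvalues: λₙ = n²π²/2.885².
First three modes:
  n=1: λ₁ = π²/2.885² ≈ 1.186
  n=2: λ₂ = 4π²/2.885² ≈ 4.743 (4× faster decay)
  n=3: λ₃ = 9π²/2.885² ≈ 10.672 (9× faster decay)
As t → ∞, higher modes decay exponentially faster. The n=1 mode dominates: T ~ c₁ sin(πx/2.885) e^{-λ₁t}.
Decay rate: λ₁ = π²/2.885² ≈ 1.186.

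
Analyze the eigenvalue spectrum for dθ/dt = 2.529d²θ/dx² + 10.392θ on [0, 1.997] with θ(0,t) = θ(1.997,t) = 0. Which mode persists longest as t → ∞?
Eigenvalues: λₙ = 2.529n²π²/1.997² - 10.392.
First three modes:
  n=1: λ₁ = 2.529π²/1.997² - 10.392 ≈ -4.133
  n=2: λ₂ = 10.116π²/1.997² - 10.392 ≈ 14.643
  n=3: λ₃ = 22.761π²/1.997² - 10.392 ≈ 45.937
Since 2.529π²/1.997² ≈ 6.259 < 10.392, λ₁ < 0.
The n=1 mode grows fastest (−λₙ is largest for n=1) → dominates.
Asymptotic: θ ~ c₁ sin(πx/1.997) e^{4.133t} (exponential growth at rate −λ₁ ≈ 4.133).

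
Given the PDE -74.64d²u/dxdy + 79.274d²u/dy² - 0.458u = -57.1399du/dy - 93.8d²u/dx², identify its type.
Rewriting in standard form: 93.8d²u/dx² - 74.64d²u/dxdy + 79.274d²u/dy² + 57.1399du/dy - 0.458u = 0. The second-order coefficients are A = 93.8, B = -74.64, C = 79.274. Since B² - 4AC = -24172.4752 < 0, this is an elliptic PDE.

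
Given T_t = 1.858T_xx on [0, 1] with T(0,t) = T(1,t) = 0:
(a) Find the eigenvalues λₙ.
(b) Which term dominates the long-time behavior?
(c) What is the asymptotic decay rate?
Eigenvalues: λₙ = 1.858n²π².
First three modes:
  n=1: λ₁ = 1.858π² ≈ 18.338
  n=2: λ₂ = 7.432π² ≈ 73.351 (4× faster decay)
  n=3: λ₃ = 16.722π² ≈ 165.04 (9× faster decay)
As t → ∞, higher modes decay exponentially faster. The n=1 mode dominates: T ~ c₁ sin(πx) e^{-λ₁t}.
Decay rate: λ₁ = 1.858π² ≈ 18.338.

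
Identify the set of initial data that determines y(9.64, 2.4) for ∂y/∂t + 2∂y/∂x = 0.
A single point: x = 4.84. The characteristic through (9.64, 2.4) is x - 2t = const, so x = 9.64 - 2·2.4 = 4.84.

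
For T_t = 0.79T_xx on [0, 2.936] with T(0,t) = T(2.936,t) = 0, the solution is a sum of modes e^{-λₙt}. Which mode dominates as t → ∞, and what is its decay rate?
Eigenvalues: λₙ = 0.79n²π²/2.936².
First three modes:
  n=1: λ₁ = 0.79π²/2.936² ≈ 0.905
  n=2: λ₂ = 3.16π²/2.936² ≈ 3.618 (4× faster decay)
  n=3: λ₃ = 7.11π²/2.936² ≈ 8.141 (9× faster decay)
As t → ∞, higher modes decay exponentially faster. The n=1 mode dominates: T ~ c₁ sin(πx/2.936) e^{-λ₁t}.
Decay rate: λ₁ = 0.79π²/2.936² ≈ 0.905.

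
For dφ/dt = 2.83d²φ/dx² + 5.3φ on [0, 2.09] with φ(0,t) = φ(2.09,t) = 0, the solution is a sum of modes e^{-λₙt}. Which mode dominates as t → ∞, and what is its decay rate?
Eigenvalues: λₙ = 2.83n²π²/2.09² - 5.3.
First three modes:
  n=1: λ₁ = 2.83π²/2.09² - 5.3 ≈ 1.094
  n=2: λ₂ = 11.32π²/2.09² - 5.3 ≈ 20.277
  n=3: λ₃ = 25.47π²/2.09² - 5.3 ≈ 52.249
Since 2.83π²/2.09² ≈ 6.394 > 5.3, all λₙ > 0.
The n=1 mode decays slowest → dominates as t → ∞.
Asymptotic: φ ~ c₁ sin(πx/2.09) e^{-λ₁t} with decay rate λ₁ ≈ 1.094.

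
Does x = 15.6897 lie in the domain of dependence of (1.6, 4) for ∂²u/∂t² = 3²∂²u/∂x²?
No. The domain of dependence is [-10.4, 13.6], and 15.6897 is outside this interval.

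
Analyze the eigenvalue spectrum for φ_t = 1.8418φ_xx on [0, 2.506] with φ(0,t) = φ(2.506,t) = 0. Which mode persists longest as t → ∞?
Eigenvalues: λₙ = 1.8418n²π²/2.506².
First three modes:
  n=1: λ₁ = 1.8418π²/2.506² ≈ 2.895
  n=2: λ₂ = 7.3672π²/2.506² ≈ 11.578 (4× faster decay)
  n=3: λ₃ = 16.5762π²/2.506² ≈ 26.051 (9× faster decay)
As t → ∞, higher modes decay exponentially faster. The n=1 mode dominates: φ ~ c₁ sin(πx/2.506) e^{-λ₁t}.
Decay rate: λ₁ = 1.8418π²/2.506² ≈ 2.895.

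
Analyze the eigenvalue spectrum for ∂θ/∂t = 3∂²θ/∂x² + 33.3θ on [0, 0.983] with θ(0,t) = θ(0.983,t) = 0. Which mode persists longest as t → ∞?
Eigenvalues: λₙ = 3n²π²/0.983² - 33.3.
First three modes:
  n=1: λ₁ = 3π²/0.983² - 33.3 ≈ -2.658
  n=2: λ₂ = 12π²/0.983² - 33.3 ≈ 89.267
  n=3: λ₃ = 27π²/0.983² - 33.3 ≈ 242.476
Since 3π²/0.983² ≈ 30.642 < 33.3, λ₁ < 0.
The n=1 mode grows fastest (−λₙ is largest for n=1) → dominates.
Asymptotic: θ ~ c₁ sin(πx/0.983) e^{2.658t} (exponential growth at rate −λ₁ ≈ 2.658).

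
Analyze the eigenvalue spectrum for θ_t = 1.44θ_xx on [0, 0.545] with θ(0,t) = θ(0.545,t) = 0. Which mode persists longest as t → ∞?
Eigenvalues: λₙ = 1.44n²π²/0.545².
First three modes:
  n=1: λ₁ = 1.44π²/0.545² ≈ 47.849
  n=2: λ₂ = 5.76π²/0.545² ≈ 191.394 (4× faster decay)
  n=3: λ₃ = 12.96π²/0.545² ≈ 430.637 (9× faster decay)
As t → ∞, higher modes decay exponentially faster. The n=1 mode dominates: θ ~ c₁ sin(πx/0.545) e^{-λ₁t}.
Decay rate: λ₁ = 1.44π²/0.545² ≈ 47.849.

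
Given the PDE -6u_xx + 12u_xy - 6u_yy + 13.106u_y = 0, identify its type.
The second-order coefficients are A = -6, B = 12, C = -6. Since B² - 4AC = 0 = 0, this is a parabolic PDE.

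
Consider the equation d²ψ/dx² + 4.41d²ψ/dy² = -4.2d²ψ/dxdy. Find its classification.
Rewriting in standard form: d²ψ/dx² + 4.2d²ψ/dxdy + 4.41d²ψ/dy² = 0. Parabolic. (A = 1, B = 4.2, C = 4.41 gives B² - 4AC = 0.)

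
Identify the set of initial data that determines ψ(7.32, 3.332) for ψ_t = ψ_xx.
The entire real line. The heat equation has infinite propagation speed: any initial disturbance instantly affects all points (though exponentially small far away).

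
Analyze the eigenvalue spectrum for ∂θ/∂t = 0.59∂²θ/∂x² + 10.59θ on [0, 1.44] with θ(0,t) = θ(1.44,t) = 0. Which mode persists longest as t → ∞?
Eigenvalues: λₙ = 0.59n²π²/1.44² - 10.59.
First three modes:
  n=1: λ₁ = 0.59π²/1.44² - 10.59 ≈ -7.782
  n=2: λ₂ = 2.36π²/1.44² - 10.59 ≈ 0.643
  n=3: λ₃ = 5.31π²/1.44² - 10.59 ≈ 14.684
Since 0.59π²/1.44² ≈ 2.808 < 10.59, λ₁ < 0.
The n=1 mode grows fastest (−λₙ is largest for n=1) → dominates.
Asymptotic: θ ~ c₁ sin(πx/1.44) e^{7.782t} (exponential growth at rate −λ₁ ≈ 7.782).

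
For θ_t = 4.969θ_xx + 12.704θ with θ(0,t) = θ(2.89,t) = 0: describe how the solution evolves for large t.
θ grows unboundedly. Reaction dominates diffusion (r=12.704 > κπ²/L²≈5.87); solution grows exponentially.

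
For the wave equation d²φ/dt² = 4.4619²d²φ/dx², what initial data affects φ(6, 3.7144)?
Domain of dependence: [-10.57328136, 22.57328136]. Signals travel at speed 4.4619, so data within |x - 6| ≤ 4.4619·3.7144 = 16.57328136 can reach the point.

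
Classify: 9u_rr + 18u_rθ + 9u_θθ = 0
Parabolic (discriminant = 0).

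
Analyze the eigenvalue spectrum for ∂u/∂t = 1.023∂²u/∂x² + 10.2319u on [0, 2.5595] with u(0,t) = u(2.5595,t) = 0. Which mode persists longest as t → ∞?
Eigenvalues: λₙ = 1.023n²π²/2.5595² - 10.2319.
First three modes:
  n=1: λ₁ = 1.023π²/2.5595² - 10.2319 ≈ -8.691
  n=2: λ₂ = 4.092π²/2.5595² - 10.2319 ≈ -4.067
  n=3: λ₃ = 9.207π²/2.5595² - 10.2319 ≈ 3.639
Since 1.023π²/2.5595² ≈ 1.541 < 10.2319, λ₁ < 0.
The n=1 mode grows fastest (−λₙ is largest for n=1) → dominates.
Asymptotic: u ~ c₁ sin(πx/2.5595) e^{8.691t} (exponential growth at rate −λ₁ ≈ 8.691).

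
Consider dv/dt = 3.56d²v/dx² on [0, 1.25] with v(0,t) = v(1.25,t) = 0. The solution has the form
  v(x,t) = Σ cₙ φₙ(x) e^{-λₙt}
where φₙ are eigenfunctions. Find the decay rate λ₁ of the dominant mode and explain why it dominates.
Eigenvalues: λₙ = 3.56n²π²/1.25².
First three modes:
  n=1: λ₁ = 3.56π²/1.25² ≈ 22.487
  n=2: λ₂ = 14.24π²/1.25² ≈ 89.948 (4× faster decay)
  n=3: λ₃ = 32.04π²/1.25² ≈ 202.382 (9× faster decay)
As t → ∞, higher modes decay exponentially faster. The n=1 mode dominates: v ~ c₁ sin(πx/1.25) e^{-λ₁t}.
Decay rate: λ₁ = 3.56π²/1.25² ≈ 22.487.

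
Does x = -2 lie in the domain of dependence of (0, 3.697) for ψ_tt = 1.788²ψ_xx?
Yes. The domain of dependence is [-6.610236, 6.610236], and -2 ∈ [-6.610236, 6.610236].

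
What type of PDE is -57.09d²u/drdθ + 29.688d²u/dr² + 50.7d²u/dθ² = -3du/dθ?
Rewriting in standard form: 29.688d²u/dr² - 57.09d²u/drdθ + 50.7d²u/dθ² + 3du/dθ = 0. With A = 29.688, B = -57.09, C = 50.7, the discriminant is -2761.4583. This is an elliptic PDE.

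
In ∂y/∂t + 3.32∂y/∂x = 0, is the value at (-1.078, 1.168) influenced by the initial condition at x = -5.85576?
No. Only data at x = -4.95576 affects (-1.078, 1.168). Advection has one-way propagation along characteristics.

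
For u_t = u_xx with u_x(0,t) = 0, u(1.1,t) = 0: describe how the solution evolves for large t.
u → 0. Heat escapes through the Dirichlet boundary.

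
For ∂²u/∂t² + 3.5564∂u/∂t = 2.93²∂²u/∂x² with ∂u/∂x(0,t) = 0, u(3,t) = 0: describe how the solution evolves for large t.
u → 0. Damping (γ=3.5564) dissipates energy; oscillations decay exponentially.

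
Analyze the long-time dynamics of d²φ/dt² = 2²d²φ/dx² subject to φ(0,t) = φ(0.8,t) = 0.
Long-time behavior: φ oscillates (no decay). Energy is conserved; the solution oscillates indefinitely as standing waves.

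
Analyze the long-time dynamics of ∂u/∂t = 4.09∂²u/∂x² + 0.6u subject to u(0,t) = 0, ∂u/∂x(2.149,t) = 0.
Long-time behavior: u → 0. Diffusion dominates reaction (r=0.6 < κπ²/(4L²)≈2.19); solution decays.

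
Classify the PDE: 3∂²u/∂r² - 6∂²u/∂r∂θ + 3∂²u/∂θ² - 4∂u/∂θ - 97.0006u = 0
A = 3, B = -6, C = 3. Discriminant B² - 4AC = 0. Since 0 = 0, parabolic.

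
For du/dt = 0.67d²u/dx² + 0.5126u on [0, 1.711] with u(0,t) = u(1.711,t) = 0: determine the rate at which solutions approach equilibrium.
Eigenvalues: λₙ = 0.67n²π²/1.711² - 0.5126.
First three modes:
  n=1: λ₁ = 0.67π²/1.711² - 0.5126 ≈ 1.746
  n=2: λ₂ = 2.68π²/1.711² - 0.5126 ≈ 8.523
  n=3: λ₃ = 6.03π²/1.711² - 0.5126 ≈ 19.816
Since 0.67π²/1.711² ≈ 2.259 > 0.5126, all λₙ > 0.
The n=1 mode decays slowest → dominates as t → ∞.
Asymptotic: u ~ c₁ sin(πx/1.711) e^{-λ₁t} with decay rate λ₁ ≈ 1.746.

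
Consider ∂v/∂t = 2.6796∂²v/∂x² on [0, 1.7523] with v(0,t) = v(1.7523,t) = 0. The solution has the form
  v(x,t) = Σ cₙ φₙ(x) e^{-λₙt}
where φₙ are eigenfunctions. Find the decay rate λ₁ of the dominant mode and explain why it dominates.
Eigenvalues: λₙ = 2.6796n²π²/1.7523².
First three modes:
  n=1: λ₁ = 2.6796π²/1.7523² ≈ 8.613
  n=2: λ₂ = 10.7184π²/1.7523² ≈ 34.452 (4× faster decay)
  n=3: λ₃ = 24.1164π²/1.7523² ≈ 77.517 (9× faster decay)
As t → ∞, higher modes decay exponentially faster. The n=1 mode dominates: v ~ c₁ sin(πx/1.7523) e^{-λ₁t}.
Decay rate: λ₁ = 2.6796π²/1.7523² ≈ 8.613.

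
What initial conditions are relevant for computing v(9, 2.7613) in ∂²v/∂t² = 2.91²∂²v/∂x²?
Domain of dependence: [0.964617, 17.035383]. Signals travel at speed 2.91, so data within |x - 9| ≤ 2.91·2.7613 = 8.035383 can reach the point.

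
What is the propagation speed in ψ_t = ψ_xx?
Infinite. The heat equation is parabolic, not hyperbolic, so disturbances propagate instantly.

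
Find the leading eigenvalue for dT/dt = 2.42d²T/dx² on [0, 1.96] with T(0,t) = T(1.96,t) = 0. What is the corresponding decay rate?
Eigenvalues: λₙ = 2.42n²π²/1.96².
First three modes:
  n=1: λ₁ = 2.42π²/1.96² ≈ 6.217
  n=2: λ₂ = 9.68π²/1.96² ≈ 24.869 (4× faster decay)
  n=3: λ₃ = 21.78π²/1.96² ≈ 55.956 (9× faster decay)
As t → ∞, higher modes decay exponentially faster. The n=1 mode dominates: T ~ c₁ sin(πx/1.96) e^{-λ₁t}.
Decay rate: λ₁ = 2.42π²/1.96² ≈ 6.217.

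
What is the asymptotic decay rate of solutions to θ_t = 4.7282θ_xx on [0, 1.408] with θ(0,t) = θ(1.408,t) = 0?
Eigenvalues: λₙ = 4.7282n²π²/1.408².
First three modes:
  n=1: λ₁ = 4.7282π²/1.408² ≈ 23.539
  n=2: λ₂ = 18.9128π²/1.408² ≈ 94.156 (4× faster decay)
  n=3: λ₃ = 42.5538π²/1.408² ≈ 211.852 (9× faster decay)
As t → ∞, higher modes decay exponentially faster. The n=1 mode dominates: θ ~ c₁ sin(πx/1.408) e^{-λ₁t}.
Decay rate: λ₁ = 4.7282π²/1.408² ≈ 23.539.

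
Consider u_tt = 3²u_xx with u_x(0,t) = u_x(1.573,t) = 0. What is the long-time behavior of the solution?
As t → ∞, u oscillates about a mean that drifts linearly in t (generically unbounded; no decay). There is no damping, so the nonconstant modes persist as standing waves (energy conserved, no decay). But with Neumann conditions at both ends the constant mode has eigenvalue 0: the spatial mean M(t) of u satisfies M'' = 0, so M(t) = M(0) + M'(0)·t. Unless the initial velocity has zero mean (∫u_t(x,0)dx = 0), the solution grows linearly in t (unbounded, though not exponentially); if it does have zero mean, the solution stays bounded and simply oscillates.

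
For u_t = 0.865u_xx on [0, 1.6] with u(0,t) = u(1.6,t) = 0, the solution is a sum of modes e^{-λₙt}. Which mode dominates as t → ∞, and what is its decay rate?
Eigenvalues: λₙ = 0.865n²π²/1.6².
First three modes:
  n=1: λ₁ = 0.865π²/1.6² ≈ 3.335
  n=2: λ₂ = 3.46π²/1.6² ≈ 13.339 (4× faster decay)
  n=3: λ₃ = 7.785π²/1.6² ≈ 30.014 (9× faster decay)
As t → ∞, higher modes decay exponentially faster. The n=1 mode dominates: u ~ c₁ sin(πx/1.6) e^{-λ₁t}.
Decay rate: λ₁ = 0.865π²/1.6² ≈ 3.335.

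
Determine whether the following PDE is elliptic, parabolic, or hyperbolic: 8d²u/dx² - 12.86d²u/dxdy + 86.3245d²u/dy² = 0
Coefficients: A = 8, B = -12.86, C = 86.3245. B² - 4AC = -2597.0044, which is negative, so the equation is elliptic.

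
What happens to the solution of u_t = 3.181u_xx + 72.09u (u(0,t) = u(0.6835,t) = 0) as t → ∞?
u grows unboundedly. Reaction dominates diffusion (r=72.09 > κπ²/L²≈67.2); solution grows exponentially.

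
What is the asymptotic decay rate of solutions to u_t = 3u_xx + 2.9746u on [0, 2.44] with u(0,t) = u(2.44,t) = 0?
Eigenvalues: λₙ = 3n²π²/2.44² - 2.9746.
First three modes:
  n=1: λ₁ = 3π²/2.44² - 2.9746 ≈ 1.999
  n=2: λ₂ = 12π²/2.44² - 2.9746 ≈ 16.918
  n=3: λ₃ = 27π²/2.44² - 2.9746 ≈ 41.785
Since 3π²/2.44² ≈ 4.973 > 2.9746, all λₙ > 0.
The n=1 mode decays slowest → dominates as t → ∞.
Asymptotic: u ~ c₁ sin(πx/2.44) e^{-λ₁t} with decay rate λ₁ ≈ 1.999.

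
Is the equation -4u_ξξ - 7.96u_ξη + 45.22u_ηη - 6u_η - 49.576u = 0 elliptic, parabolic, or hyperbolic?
Computing B² - 4AC with A = -4, B = -7.96, C = 45.22: discriminant = 786.8816 (positive). Answer: hyperbolic.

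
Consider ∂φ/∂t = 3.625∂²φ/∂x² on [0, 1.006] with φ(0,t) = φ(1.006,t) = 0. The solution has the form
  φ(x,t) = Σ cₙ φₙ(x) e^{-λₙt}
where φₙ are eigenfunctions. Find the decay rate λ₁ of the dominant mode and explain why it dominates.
Eigenvalues: λₙ = 3.625n²π²/1.006².
First three modes:
  n=1: λ₁ = 3.625π²/1.006² ≈ 35.352
  n=2: λ₂ = 14.5π²/1.006² ≈ 141.407 (4× faster decay)
  n=3: λ₃ = 32.625π²/1.006² ≈ 318.166 (9× faster decay)
As t → ∞, higher modes decay exponentially faster. The n=1 mode dominates: φ ~ c₁ sin(πx/1.006) e^{-λ₁t}.
Decay rate: λ₁ = 3.625π²/1.006² ≈ 35.352.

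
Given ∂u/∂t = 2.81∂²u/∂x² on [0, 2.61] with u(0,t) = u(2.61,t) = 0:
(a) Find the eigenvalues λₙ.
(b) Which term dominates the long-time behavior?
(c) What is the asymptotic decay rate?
Eigenvalues: λₙ = 2.81n²π²/2.61².
First three modes:
  n=1: λ₁ = 2.81π²/2.61² ≈ 4.071
  n=2: λ₂ = 11.24π²/2.61² ≈ 16.285 (4× faster decay)
  n=3: λ₃ = 25.29π²/2.61² ≈ 36.641 (9× faster decay)
As t → ∞, higher modes decay exponentially faster. The n=1 mode dominates: u ~ c₁ sin(πx/2.61) e^{-λ₁t}.
Decay rate: λ₁ = 2.81π²/2.61² ≈ 4.071.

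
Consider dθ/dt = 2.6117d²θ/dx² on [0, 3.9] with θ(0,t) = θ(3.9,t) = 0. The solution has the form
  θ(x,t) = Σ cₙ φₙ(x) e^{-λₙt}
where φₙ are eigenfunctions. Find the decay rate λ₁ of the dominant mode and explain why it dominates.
Eigenvalues: λₙ = 2.6117n²π²/3.9².
First three modes:
  n=1: λ₁ = 2.6117π²/3.9² ≈ 1.695
  n=2: λ₂ = 10.4468π²/3.9² ≈ 6.779 (4× faster decay)
  n=3: λ₃ = 23.5053π²/3.9² ≈ 15.252 (9× faster decay)
As t → ∞, higher modes decay exponentially faster. The n=1 mode dominates: θ ~ c₁ sin(πx/3.9) e^{-λ₁t}.
Decay rate: λ₁ = 2.6117π²/3.9² ≈ 1.695.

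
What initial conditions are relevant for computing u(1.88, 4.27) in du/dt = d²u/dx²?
The entire real line. The heat equation has infinite propagation speed: any initial disturbance instantly affects all points (though exponentially small far away).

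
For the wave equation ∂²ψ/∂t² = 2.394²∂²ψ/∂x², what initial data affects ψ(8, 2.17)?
Domain of dependence: [2.80502, 13.19498]. Signals travel at speed 2.394, so data within |x - 8| ≤ 2.394·2.17 = 5.19498 can reach the point.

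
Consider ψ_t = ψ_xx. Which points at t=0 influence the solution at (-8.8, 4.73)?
The entire real line. The heat equation has infinite propagation speed: any initial disturbance instantly affects all points (though exponentially small far away).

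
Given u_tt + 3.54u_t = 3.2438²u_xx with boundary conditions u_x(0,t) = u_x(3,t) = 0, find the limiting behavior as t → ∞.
u → constant (steady state). Damping (γ=3.54) dissipates the nonconstant modes; with Neumann BCs the spatial average obeys M''+γM'=0 and tends to a finite limit.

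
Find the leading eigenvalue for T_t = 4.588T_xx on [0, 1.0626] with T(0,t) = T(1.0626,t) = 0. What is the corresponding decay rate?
Eigenvalues: λₙ = 4.588n²π²/1.0626².
First three modes:
  n=1: λ₁ = 4.588π²/1.0626² ≈ 40.104
  n=2: λ₂ = 18.352π²/1.0626² ≈ 160.414 (4× faster decay)
  n=3: λ₃ = 41.292π²/1.0626² ≈ 360.933 (9× faster decay)
As t → ∞, higher modes decay exponentially faster. The n=1 mode dominates: T ~ c₁ sin(πx/1.0626) e^{-λ₁t}.
Decay rate: λ₁ = 4.588π²/1.0626² ≈ 40.104.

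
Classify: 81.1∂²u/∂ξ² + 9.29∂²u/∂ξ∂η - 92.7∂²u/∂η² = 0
Hyperbolic (discriminant = 30158.1841).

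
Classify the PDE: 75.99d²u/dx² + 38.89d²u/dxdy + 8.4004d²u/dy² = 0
A = 75.99, B = 38.89, C = 8.4004. Discriminant B² - 4AC = -1040.953484. Since -1040.953484 < 0, elliptic.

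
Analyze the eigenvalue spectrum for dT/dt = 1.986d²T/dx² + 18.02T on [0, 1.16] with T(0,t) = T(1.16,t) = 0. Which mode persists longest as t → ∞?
Eigenvalues: λₙ = 1.986n²π²/1.16² - 18.02.
First three modes:
  n=1: λ₁ = 1.986π²/1.16² - 18.02 ≈ -3.453
  n=2: λ₂ = 7.944π²/1.16² - 18.02 ≈ 40.247
  n=3: λ₃ = 17.874π²/1.16² - 18.02 ≈ 113.081
Since 1.986π²/1.16² ≈ 14.567 < 18.02, λ₁ < 0.
The n=1 mode grows fastest (−λₙ is largest for n=1) → dominates.
Asymptotic: T ~ c₁ sin(πx/1.16) e^{3.453t} (exponential growth at rate −λ₁ ≈ 3.453).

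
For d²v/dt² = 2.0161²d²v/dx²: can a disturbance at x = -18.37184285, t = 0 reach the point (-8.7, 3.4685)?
No. The domain of dependence is [-15.69284285, -1.70715715], and -18.37184285 is outside this interval.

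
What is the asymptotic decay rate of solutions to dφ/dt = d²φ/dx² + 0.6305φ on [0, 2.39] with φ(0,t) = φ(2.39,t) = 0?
Eigenvalues: λₙ = n²π²/2.39² - 0.6305.
First three modes:
  n=1: λ₁ = π²/2.39² - 0.6305 ≈ 1.097
  n=2: λ₂ = 4π²/2.39² - 0.6305 ≈ 6.281
  n=3: λ₃ = 9π²/2.39² - 0.6305 ≈ 14.92
Since π²/2.39² ≈ 1.728 > 0.6305, all λₙ > 0.
The n=1 mode decays slowest → dominates as t → ∞.
Asymptotic: φ ~ c₁ sin(πx/2.39) e^{-λ₁t} with decay rate λ₁ ≈ 1.097.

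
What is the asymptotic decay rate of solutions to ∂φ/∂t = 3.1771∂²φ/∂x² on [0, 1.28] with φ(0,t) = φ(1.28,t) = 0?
Eigenvalues: λₙ = 3.1771n²π²/1.28².
First three modes:
  n=1: λ₁ = 3.1771π²/1.28² ≈ 19.139
  n=2: λ₂ = 12.7084π²/1.28² ≈ 76.554 (4× faster decay)
  n=3: λ₃ = 28.5939π²/1.28² ≈ 172.248 (9× faster decay)
As t → ∞, higher modes decay exponentially faster. The n=1 mode dominates: φ ~ c₁ sin(πx/1.28) e^{-λ₁t}.
Decay rate: λ₁ = 3.1771π²/1.28² ≈ 19.139.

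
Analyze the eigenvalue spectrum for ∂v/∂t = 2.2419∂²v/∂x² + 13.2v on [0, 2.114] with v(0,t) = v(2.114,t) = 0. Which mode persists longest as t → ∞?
Eigenvalues: λₙ = 2.2419n²π²/2.114² - 13.2.
First three modes:
  n=1: λ₁ = 2.2419π²/2.114² - 13.2 ≈ -8.249
  n=2: λ₂ = 8.9676π²/2.114² - 13.2 ≈ 6.605
  n=3: λ₃ = 20.1771π²/2.114² - 13.2 ≈ 31.36
Since 2.2419π²/2.114² ≈ 4.951 < 13.2, λ₁ < 0.
The n=1 mode grows fastest (−λₙ is largest for n=1) → dominates.
Asymptotic: v ~ c₁ sin(πx/2.114) e^{8.249t} (exponential growth at rate −λ₁ ≈ 8.249).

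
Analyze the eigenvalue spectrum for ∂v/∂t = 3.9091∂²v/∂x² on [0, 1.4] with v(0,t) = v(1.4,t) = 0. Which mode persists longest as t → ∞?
Eigenvalues: λₙ = 3.9091n²π²/1.4².
First three modes:
  n=1: λ₁ = 3.9091π²/1.4² ≈ 19.684
  n=2: λ₂ = 15.6364π²/1.4² ≈ 78.737 (4× faster decay)
  n=3: λ₃ = 35.1819π²/1.4² ≈ 177.159 (9× faster decay)
As t → ∞, higher modes decay exponentially faster. The n=1 mode dominates: v ~ c₁ sin(πx/1.4) e^{-λ₁t}.
Decay rate: λ₁ = 3.9091π²/1.4² ≈ 19.684.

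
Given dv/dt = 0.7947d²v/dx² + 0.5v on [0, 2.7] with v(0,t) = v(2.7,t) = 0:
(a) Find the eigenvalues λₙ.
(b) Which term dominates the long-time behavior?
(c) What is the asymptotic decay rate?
Eigenvalues: λₙ = 0.7947n²π²/2.7² - 0.5.
First three modes:
  n=1: λ₁ = 0.7947π²/2.7² - 0.5 ≈ 0.576
  n=2: λ₂ = 3.1788π²/2.7² - 0.5 ≈ 3.804
  n=3: λ₃ = 7.1523π²/2.7² - 0.5 ≈ 9.183
Since 0.7947π²/2.7² ≈ 1.076 > 0.5, all λₙ > 0.
The n=1 mode decays slowest → dominates as t → ∞.
Asymptotic: v ~ c₁ sin(πx/2.7) e^{-λ₁t} with decay rate λ₁ ≈ 0.576.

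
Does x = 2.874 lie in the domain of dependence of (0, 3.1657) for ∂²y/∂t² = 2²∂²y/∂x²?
Yes. The domain of dependence is [-6.3314, 6.3314], and 2.874 ∈ [-6.3314, 6.3314].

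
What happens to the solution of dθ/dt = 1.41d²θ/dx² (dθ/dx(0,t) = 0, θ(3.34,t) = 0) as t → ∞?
θ → 0. Heat escapes through the Dirichlet boundary.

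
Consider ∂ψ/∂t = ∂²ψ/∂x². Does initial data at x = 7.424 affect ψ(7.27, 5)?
Yes, for any finite x. The heat equation has infinite propagation speed, so all initial data affects all points at any t > 0.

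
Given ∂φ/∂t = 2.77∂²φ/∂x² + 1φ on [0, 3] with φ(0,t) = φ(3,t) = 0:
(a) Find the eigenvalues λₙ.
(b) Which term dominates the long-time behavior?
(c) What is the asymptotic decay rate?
Eigenvalues: λₙ = 2.77n²π²/3² - 1.
First three modes:
  n=1: λ₁ = 2.77π²/3² - 1 ≈ 2.038
  n=2: λ₂ = 11.08π²/3² - 1 ≈ 11.151
  n=3: λ₃ = 24.93π²/3² - 1 ≈ 26.339
Since 2.77π²/3² ≈ 3.038 > 1, all λₙ > 0.
The n=1 mode decays slowest → dominates as t → ∞.
Asymptotic: φ ~ c₁ sin(πx/3) e^{-λ₁t} with decay rate λ₁ ≈ 2.038.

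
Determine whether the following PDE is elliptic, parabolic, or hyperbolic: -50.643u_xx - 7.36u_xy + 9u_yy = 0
Coefficients: A = -50.643, B = -7.36, C = 9. B² - 4AC = 1877.3176, which is positive, so the equation is hyperbolic.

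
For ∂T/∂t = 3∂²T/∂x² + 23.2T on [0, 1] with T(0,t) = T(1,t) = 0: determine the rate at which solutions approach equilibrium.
Eigenvalues: λₙ = 3n²π²/1² - 23.2.
First three modes:
  n=1: λ₁ = 3π² - 23.2 ≈ 6.409
  n=2: λ₂ = 12π² - 23.2 ≈ 95.235
  n=3: λ₃ = 27π² - 23.2 ≈ 243.279
Since 3π² ≈ 29.609 > 23.2, all λₙ > 0.
The n=1 mode decays slowest → dominates as t → ∞.
Asymptotic: T ~ c₁ sin(πx/1) e^{-λ₁t} with decay rate λ₁ ≈ 6.409.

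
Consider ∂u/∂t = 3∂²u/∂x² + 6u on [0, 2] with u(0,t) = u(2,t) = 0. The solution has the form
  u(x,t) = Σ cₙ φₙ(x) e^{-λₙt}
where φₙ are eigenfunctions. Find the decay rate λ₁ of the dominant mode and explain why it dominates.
Eigenvalues: λₙ = 3n²π²/2² - 6.
First three modes:
  n=1: λ₁ = 3π²/2² - 6 ≈ 1.402
  n=2: λ₂ = 12π²/2² - 6 ≈ 23.609
  n=3: λ₃ = 27π²/2² - 6 ≈ 60.62
Since 3π²/2² ≈ 7.402 > 6, all λₙ > 0.
The n=1 mode decays slowest → dominates as t → ∞.
Asymptotic: u ~ c₁ sin(πx/2) e^{-λ₁t} with decay rate λ₁ ≈ 1.402.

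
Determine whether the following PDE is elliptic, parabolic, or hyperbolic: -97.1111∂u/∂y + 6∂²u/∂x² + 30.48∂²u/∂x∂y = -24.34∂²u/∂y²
Rewriting in standard form: 6∂²u/∂x² + 30.48∂²u/∂x∂y + 24.34∂²u/∂y² - 97.1111∂u/∂y = 0. Coefficients: A = 6, B = 30.48, C = 24.34. B² - 4AC = 344.8704, which is positive, so the equation is hyperbolic.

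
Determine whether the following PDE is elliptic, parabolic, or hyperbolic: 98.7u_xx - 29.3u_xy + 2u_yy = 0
Coefficients: A = 98.7, B = -29.3, C = 2. B² - 4AC = 68.89, which is positive, so the equation is hyperbolic.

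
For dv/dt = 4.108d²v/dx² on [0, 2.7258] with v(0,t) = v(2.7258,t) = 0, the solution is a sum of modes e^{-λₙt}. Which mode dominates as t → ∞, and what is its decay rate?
Eigenvalues: λₙ = 4.108n²π²/2.7258².
First three modes:
  n=1: λ₁ = 4.108π²/2.7258² ≈ 5.457
  n=2: λ₂ = 16.432π²/2.7258² ≈ 21.827 (4× faster decay)
  n=3: λ₃ = 36.972π²/2.7258² ≈ 49.112 (9× faster decay)
As t → ∞, higher modes decay exponentially faster. The n=1 mode dominates: v ~ c₁ sin(πx/2.7258) e^{-λ₁t}.
Decay rate: λ₁ = 4.108π²/2.7258² ≈ 5.457.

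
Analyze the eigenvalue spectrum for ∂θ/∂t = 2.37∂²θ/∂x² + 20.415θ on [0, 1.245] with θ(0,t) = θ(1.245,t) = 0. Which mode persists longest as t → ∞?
Eigenvalues: λₙ = 2.37n²π²/1.245² - 20.415.
First three modes:
  n=1: λ₁ = 2.37π²/1.245² - 20.415 ≈ -5.324
  n=2: λ₂ = 9.48π²/1.245² - 20.415 ≈ 39.948
  n=3: λ₃ = 21.33π²/1.245² - 20.415 ≈ 115.401
Since 2.37π²/1.245² ≈ 15.091 < 20.415, λ₁ < 0.
The n=1 mode grows fastest (−λₙ is largest for n=1) → dominates.
Asymptotic: θ ~ c₁ sin(πx/1.245) e^{5.324t} (exponential growth at rate −λ₁ ≈ 5.324).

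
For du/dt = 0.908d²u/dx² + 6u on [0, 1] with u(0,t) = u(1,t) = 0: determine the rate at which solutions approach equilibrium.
Eigenvalues: λₙ = 0.908n²π²/1² - 6.
First three modes:
  n=1: λ₁ = 0.908π² - 6 ≈ 2.962
  n=2: λ₂ = 3.632π² - 6 ≈ 29.846
  n=3: λ₃ = 8.172π² - 6 ≈ 74.654
Since 0.908π² ≈ 8.962 > 6, all λₙ > 0.
The n=1 mode decays slowest → dominates as t → ∞.
Asymptotic: u ~ c₁ sin(πx/1) e^{-λ₁t} with decay rate λ₁ ≈ 2.962.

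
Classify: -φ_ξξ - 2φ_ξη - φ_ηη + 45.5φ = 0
Parabolic (discriminant = 0).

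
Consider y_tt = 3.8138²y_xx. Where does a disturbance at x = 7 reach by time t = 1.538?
Domain of influence: [1.1343756, 12.8656244]. Data at x = 7 spreads outward at speed 3.8138.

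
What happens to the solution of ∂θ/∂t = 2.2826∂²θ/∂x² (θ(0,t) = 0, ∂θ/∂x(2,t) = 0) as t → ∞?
θ → 0. Heat escapes through the Dirichlet boundary.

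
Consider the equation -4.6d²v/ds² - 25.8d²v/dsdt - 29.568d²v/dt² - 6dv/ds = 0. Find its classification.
Hyperbolic. (A = -4.6, B = -25.8, C = -29.568 gives B² - 4AC = 121.5888.)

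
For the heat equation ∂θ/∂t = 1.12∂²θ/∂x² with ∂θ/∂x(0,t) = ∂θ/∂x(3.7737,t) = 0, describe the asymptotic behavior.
θ → constant (steady state). Heat is conserved (no flux at boundaries); solution approaches the spatial average.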